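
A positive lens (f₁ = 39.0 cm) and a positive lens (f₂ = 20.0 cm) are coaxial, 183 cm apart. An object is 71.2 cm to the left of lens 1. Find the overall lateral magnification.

Lens 1: 1/d_i1 = 1/(39.0) − 1/(71.2) = 0.01160, so d_i1 = 86.24 cm; m₁ = −d_i1/d_o1 = -1.211.
d_o2 = 183 − (86.24) = 96.76 cm.
Lens 2: 1/d_i2 = 1/(20.0) − 1/(96.76) = 0.03967, so d_i2 = 25.21 cm; m₂ = −d_i2/d_o2 = -0.2606.
m = m₁·m₂ = (-1.211)(-0.2606) = +0.316.

m = +0.316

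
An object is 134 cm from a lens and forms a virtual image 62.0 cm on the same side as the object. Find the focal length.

Virtual image ⇒ d_i = −62.0 cm.
1/f = 1/d_o + 1/d_i = 1/(134) + 1/(-62.0) = -0.008666, so f = -115 cm.
Since f is negative, the lens is diverging.

f = -115 cm (diverging)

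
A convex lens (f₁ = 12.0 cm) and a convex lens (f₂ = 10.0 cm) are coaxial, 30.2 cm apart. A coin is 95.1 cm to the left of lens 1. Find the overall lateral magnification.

Lens 1: 1/d_i1 = 1/(12.0) − 1/(95.1) = 0.07282, so d_i1 = 13.73 cm; m₁ = −d_i1/d_o1 = -0.1444.
d_o2 = 30.2 − (13.73) = 16.47 cm.
Lens 2: 1/d_i2 = 1/(10.0) − 1/(16.47) = 0.03928, so d_i2 = 25.46 cm; m₂ = −d_i2/d_o2 = -1.546.
m = m₁·m₂ = (-0.1444)(-1.546) = +0.223.

m = +0.223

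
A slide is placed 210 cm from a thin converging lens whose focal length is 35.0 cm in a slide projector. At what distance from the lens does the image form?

Thin-lens equation: 1/q = 1/f − 1/p = 1/(35.00) − 1/(210) = 0.02857 − 0.004762 = 0.02381, so q = 42.0 cm.
The image is real, inverted and reduced, on the far side of the lens.

42.0 cm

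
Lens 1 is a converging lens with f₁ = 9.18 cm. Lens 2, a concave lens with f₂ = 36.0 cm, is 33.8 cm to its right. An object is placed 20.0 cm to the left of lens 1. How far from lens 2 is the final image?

Lens 1: 1/d_i1 = 1/f₁ − 1/d_o1 = 1/(9.18) − 1/(20.0) = 0.05893, so d_i1 = 16.97 cm.
The intermediate image is 16.97 cm to the right of lens 1, which is 33.8 − (16.97) = 16.83 cm to the left of lens 2, so d_o2 = +16.83 cm.
Lens 2 is diverging, so f₂ = −36.0 cm.
Lens 2: 1/d_i2 = 1/f₂ − 1/d_o2 = 1/(-36.0) − 1/(16.83) = -0.08720, so d_i2 = -11.5 cm.
The final image is virtual, 11.5 cm to the left of lens 2 (overall magnification ≈ -0.58).

11.5 cm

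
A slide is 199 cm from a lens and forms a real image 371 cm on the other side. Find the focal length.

Real image ⇒ d_i = +371 cm.
1/f = 1/d_o + 1/d_i = 1/(199) + 1/(371) = 0.007721, so f = 130 cm.
Since f is positive, the lens is converging.

f = 130 cm (converging)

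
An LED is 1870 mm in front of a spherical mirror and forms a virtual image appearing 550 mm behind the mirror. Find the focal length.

Virtual image ⇒ d_i = −550 mm.
1/f = 1/d_o + 1/d_i = 1/(1870) + 1/(-550) = -0.001283, so f = -779 mm.
Since f is negative, the spherical mirror is convex.

f = -779 mm (convex)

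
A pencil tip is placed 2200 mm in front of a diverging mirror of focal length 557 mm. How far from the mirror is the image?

For a diverging mirror, f = -557 mm.
Mirror equation: 1/q = 1/f − 1/p = 1/(-557.0) − 1/(2200) = -0.001795 − 0.0004545 = -0.002250, so q = -444 mm.
The image is virtual, upright and reduced, behind the mirror.

444 mm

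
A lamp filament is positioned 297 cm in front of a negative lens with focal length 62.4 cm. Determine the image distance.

51.6 cm

For a negative lens, f = -62.4 cm.
Lens equation: 1/d_i = 1/f − 1/d_o = 1/(-62.40) − 1/(297) = -0.01603 − 0.003367 = -0.01939, so d_i = -51.6 cm.
The image is virtual, upright and reduced, on the same side as the object.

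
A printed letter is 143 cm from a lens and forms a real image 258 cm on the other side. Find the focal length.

Real image ⇒ d_i = +258 cm.
1/f = 1/d_o + 1/d_i = 1/(143) + 1/(258) = 0.01087, so f = 92.0 cm.
Since f is positive, the lens is converging.

f = 92.0 cm (converging)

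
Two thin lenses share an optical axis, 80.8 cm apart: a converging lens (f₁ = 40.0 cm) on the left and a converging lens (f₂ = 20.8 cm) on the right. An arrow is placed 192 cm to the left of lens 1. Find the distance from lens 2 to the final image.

Lens 1: 1/d_i1 = 1/f₁ − 1/d_o1 = 1/(40.0) − 1/(192) = 0.01979, so d_i1 = 50.53 cm.
The intermediate image is 50.53 cm to the right of lens 1, which is 80.8 − (50.53) = 30.27 cm to the left of lens 2, so d_o2 = +30.27 cm.
Lens 2: 1/d_i2 = 1/f₂ − 1/d_o2 = 1/(20.8) − 1/(30.27) = 0.01504, so d_i2 = 66.5 cm.
The final image is real, 66.5 cm to the right of lens 2 (overall magnification ≈ 0.58).

66.5 cm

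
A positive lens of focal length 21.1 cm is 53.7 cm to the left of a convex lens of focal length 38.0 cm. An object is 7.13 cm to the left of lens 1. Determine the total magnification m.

m = -2.17

Lens 1: 1/d_i1 = 1/(21.1) − 1/(7.13) = -0.09286, so d_i1 = -10.77 cm; m₁ = −d_i1/d_o1 = +1.511.
d_o2 = 53.7 − (-10.77) = 64.47 cm.
Lens 2: 1/d_i2 = 1/(38.0) − 1/(64.47) = 0.01080, so d_i2 = 92.55 cm; m₂ = −d_i2/d_o2 = -1.436.
m = m₁·m₂ = (+1.511)(-1.436) = -2.17.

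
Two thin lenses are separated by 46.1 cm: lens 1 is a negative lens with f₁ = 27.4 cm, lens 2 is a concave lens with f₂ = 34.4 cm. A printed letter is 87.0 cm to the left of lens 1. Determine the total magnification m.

m = +0.0813

f₁ = −27.4 cm (diverging).
Lens 1: 1/d_i1 = 1/(-27.4) − 1/(87.0) = -0.04799, so d_i1 = -20.84 cm; m₁ = −d_i1/d_o1 = +0.2395.
d_o2 = 46.1 − (-20.84) = 66.94 cm.
f₂ = −34.4 cm (diverging).
Lens 2: 1/d_i2 = 1/(-34.4) − 1/(66.94) = -0.04401, so d_i2 = -22.72 cm; m₂ = −d_i2/d_o2 = +0.3395.
m = m₁·m₂ = (+0.2395)(+0.3395) = +0.0813.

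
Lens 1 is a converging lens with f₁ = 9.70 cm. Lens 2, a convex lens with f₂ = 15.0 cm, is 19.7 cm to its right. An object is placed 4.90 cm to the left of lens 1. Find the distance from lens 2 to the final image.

Lens 1: 1/d_i1 = 1/f₁ − 1/d_o1 = 1/(9.70) − 1/(4.90) = -0.1010, so d_i1 = -9.902 cm.
The intermediate image is 9.902 cm to the left of lens 1 (virtual), which is 19.7 − (-9.902) = 29.60 cm to the left of lens 2, so d_o2 = +29.60 cm.
Lens 2: 1/d_i2 = 1/f₂ − 1/d_o2 = 1/(15.0) − 1/(29.60) = 0.03288, so d_i2 = 30.4 cm.
The final image is real, 30.4 cm to the right of lens 2 (overall magnification ≈ -2.1).

30.4 cm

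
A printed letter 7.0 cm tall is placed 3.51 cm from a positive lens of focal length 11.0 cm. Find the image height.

1/d_i = 1/f − 1/d_o = 1/(11.00) − 1/(3.51) = -0.1940, so d_i = -5.155 cm.
m = −d_i/d_o = +1.469.
|h_i| = |m|·h_o = 1.469 × 7.0 = 10.3 cm. The image is virtual, upright and enlarged, on the same side as the object.

10.3 cm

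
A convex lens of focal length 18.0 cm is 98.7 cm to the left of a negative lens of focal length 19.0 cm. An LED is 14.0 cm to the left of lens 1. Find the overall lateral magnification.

m = +0.473

Lens 1: 1/d_i1 = 1/(18.0) − 1/(14.0) = -0.01587, so d_i1 = -63.00 cm; m₁ = −d_i1/d_o1 = +4.500.
d_o2 = 98.7 − (-63.00) = 161.7 cm.
f₂ = −19.0 cm (diverging).
Lens 2: 1/d_i2 = 1/(-19.0) − 1/(161.7) = -0.05882, so d_i2 = -17.00 cm; m₂ = −d_i2/d_o2 = +0.1051.
m = m₁·m₂ = (+4.500)(+0.1051) = +0.473.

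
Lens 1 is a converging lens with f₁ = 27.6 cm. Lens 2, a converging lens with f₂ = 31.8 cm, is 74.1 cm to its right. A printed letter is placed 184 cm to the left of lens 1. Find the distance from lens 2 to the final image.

Lens 1: 1/d_i1 = 1/f₁ − 1/d_o1 = 1/(27.6) − 1/(184) = 0.03080, so d_i1 = 32.47 cm.
The intermediate image is 32.47 cm to the right of lens 1, which is 74.1 − (32.47) = 41.63 cm to the left of lens 2, so d_o2 = +41.63 cm.
Lens 2: 1/d_i2 = 1/f₂ − 1/d_o2 = 1/(31.8) − 1/(41.63) = 0.007425, so d_i2 = 135 cm.
The final image is real, 135 cm to the right of lens 2 (overall magnification ≈ 0.57).

135 cm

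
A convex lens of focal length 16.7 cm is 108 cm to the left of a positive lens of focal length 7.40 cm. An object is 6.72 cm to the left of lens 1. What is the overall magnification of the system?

m = -0.111

Lens 1: 1/d_i1 = 1/(16.7) − 1/(6.72) = -0.08893, so d_i1 = -11.24 cm; m₁ = −d_i1/d_o1 = +1.673.
d_o2 = 108 − (-11.24) = 119.2 cm.
Lens 2: 1/d_i2 = 1/(7.40) − 1/(119.2) = 0.1267, so d_i2 = 7.890 cm; m₂ = −d_i2/d_o2 = -0.06619.
m = m₁·m₂ = (+1.673)(-0.06619) = -0.111.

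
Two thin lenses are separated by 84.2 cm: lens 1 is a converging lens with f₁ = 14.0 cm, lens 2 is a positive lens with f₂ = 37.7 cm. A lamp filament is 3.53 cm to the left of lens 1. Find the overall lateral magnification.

Lens 1: 1/d_i1 = 1/(14.0) − 1/(3.53) = -0.2119, so d_i1 = -4.720 cm; m₁ = −d_i1/d_o1 = +1.337.
d_o2 = 84.2 − (-4.720) = 88.92 cm.
Lens 2: 1/d_i2 = 1/(37.7) − 1/(88.92) = 0.01528, so d_i2 = 65.45 cm; m₂ = −d_i2/d_o2 = -0.7360.
m = m₁·m₂ = (+1.337)(-0.7360) = -0.984.

m = -0.984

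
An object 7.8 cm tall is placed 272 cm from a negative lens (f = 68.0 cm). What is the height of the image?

1.56 cm

For a negative lens, f = -68.0 cm.
1/d_i = 1/f − 1/d_o = 1/(-68.00) − 1/(272) = -0.01838, so d_i = -54.40 cm.
m = −d_i/d_o = +0.2000.
|h_i| = |m|·h_o = 0.2000 × 7.8 = 1.56 cm. The image is virtual, upright and reduced, on the same side as the object.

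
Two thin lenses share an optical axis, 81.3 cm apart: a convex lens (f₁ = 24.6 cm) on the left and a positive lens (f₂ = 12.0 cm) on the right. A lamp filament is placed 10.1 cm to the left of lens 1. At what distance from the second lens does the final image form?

Lens 1: 1/d_i1 = 1/f₁ − 1/d_o1 = 1/(24.6) − 1/(10.1) = -0.05836, so d_i1 = -17.14 cm.
The intermediate image is 17.14 cm to the left of lens 1 (virtual), which is 81.3 − (-17.14) = 98.44 cm to the left of lens 2, so d_o2 = +98.44 cm.
Lens 2: 1/d_i2 = 1/f₂ − 1/d_o2 = 1/(12.0) − 1/(98.44) = 0.07317, so d_i2 = 13.7 cm.
The final image is real, 13.7 cm to the right of lens 2 (overall magnification ≈ -0.24).

13.7 cm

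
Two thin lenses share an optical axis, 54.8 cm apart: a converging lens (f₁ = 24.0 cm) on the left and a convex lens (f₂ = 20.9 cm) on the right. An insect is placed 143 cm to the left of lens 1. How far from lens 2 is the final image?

Lens 1: 1/d_i1 = 1/f₁ − 1/d_o1 = 1/(24.0) − 1/(143) = 0.03467, so d_i1 = 28.84 cm.
The intermediate image is 28.84 cm to the right of lens 1, which is 54.8 − (28.84) = 25.96 cm to the left of lens 2, so d_o2 = +25.96 cm.
Lens 2: 1/d_i2 = 1/f₂ − 1/d_o2 = 1/(20.9) − 1/(25.96) = 0.009326, so d_i2 = 107 cm.
The final image is real, 107 cm to the right of lens 2 (overall magnification ≈ 0.83).

107 cm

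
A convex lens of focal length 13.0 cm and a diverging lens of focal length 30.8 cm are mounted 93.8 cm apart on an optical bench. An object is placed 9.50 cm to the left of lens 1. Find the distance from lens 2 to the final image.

24.9 cm

Lens 1: 1/d_i1 = 1/f₁ − 1/d_o1 = 1/(13.0) − 1/(9.50) = -0.02834, so d_i1 = -35.29 cm.
The intermediate image is 35.29 cm to the left of lens 1 (virtual), which is 93.8 − (-35.29) = 129.1 cm to the left of lens 2, so d_o2 = +129.1 cm.
Lens 2 is diverging, so f₂ = −30.8 cm.
Lens 2: 1/d_i2 = 1/f₂ − 1/d_o2 = 1/(-30.8) − 1/(129.1) = -0.04021, so d_i2 = -24.9 cm.
The final image is virtual, 24.9 cm to the left of lens 2 (overall magnification ≈ 0.72).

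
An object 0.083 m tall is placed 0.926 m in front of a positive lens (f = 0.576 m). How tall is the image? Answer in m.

0.137 m

1/d_i = 1/f − 1/d_o = 1/(0.5760) − 1/(0.926) = 0.6562, so d_i = 1.524 m.
m = −d_i/d_o = -1.646.
|h_i| = |m|·h_o = 1.646 × 0.083 = 0.137 m. The image is real, inverted and enlarged, on the far side of the lens.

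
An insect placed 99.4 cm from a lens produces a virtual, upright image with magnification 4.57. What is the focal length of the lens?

f = 127 cm (converging)

m = −d_i/d_o ⇒ d_i = −m·d_o = −(+4.57)·(99.4) = -454.3 cm.
1/f = 1/d_o + 1/d_i = 1/(99.4) + 1/(-454.3) = 0.007859, so f = 127 cm.
Since f is positive, the lens is converging.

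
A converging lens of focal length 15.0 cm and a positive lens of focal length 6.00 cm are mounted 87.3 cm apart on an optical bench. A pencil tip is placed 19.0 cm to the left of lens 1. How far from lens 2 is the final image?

Lens 1: 1/d_i1 = 1/f₁ − 1/d_o1 = 1/(15.0) − 1/(19.0) = 0.01404, so d_i1 = 71.25 cm.
The intermediate image is 71.25 cm to the right of lens 1, which is 87.3 − (71.25) = 16.05 cm to the left of lens 2, so d_o2 = +16.05 cm.
Lens 2: 1/d_i2 = 1/f₂ − 1/d_o2 = 1/(6.00) − 1/(16.05) = 0.1044, so d_i2 = 9.58 cm.
The final image is real, 9.58 cm to the right of lens 2 (overall magnification ≈ 2.2).

9.58 cm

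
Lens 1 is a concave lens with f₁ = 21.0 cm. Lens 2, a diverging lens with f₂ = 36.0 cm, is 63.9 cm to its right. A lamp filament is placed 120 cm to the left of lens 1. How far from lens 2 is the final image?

25.0 cm

Lens 1 is diverging, so f₁ = −21.0 cm.
Lens 1: 1/d_i1 = 1/f₁ − 1/d_o1 = 1/(-21.0) − 1/(120) = -0.05595, so d_i1 = -17.87 cm.
The intermediate image is 17.87 cm to the left of lens 1 (virtual), which is 63.9 − (-17.87) = 81.77 cm to the left of lens 2, so d_o2 = +81.77 cm.
Lens 2 is diverging, so f₂ = −36.0 cm.
Lens 2: 1/d_i2 = 1/f₂ − 1/d_o2 = 1/(-36.0) − 1/(81.77) = -0.04001, so d_i2 = -25.0 cm.
The final image is virtual, 25.0 cm to the left of lens 2 (overall magnification ≈ 0.046).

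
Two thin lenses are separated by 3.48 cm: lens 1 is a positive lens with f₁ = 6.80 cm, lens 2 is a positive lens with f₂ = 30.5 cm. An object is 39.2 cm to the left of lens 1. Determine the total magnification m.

m = -0.182

Lens 1: 1/d_i1 = 1/(6.80) − 1/(39.2) = 0.1215, so d_i1 = 8.227 cm; m₁ = −d_i1/d_o1 = -0.2099.
d_o2 = 3.48 − (8.227) = -4.747 cm (virtual object).
Lens 2: 1/d_i2 = 1/(30.5) − 1/(-4.747) = 0.2434, so d_i2 = 4.108 cm; m₂ = −d_i2/d_o2 = +0.8653.
m = m₁·m₂ = (-0.2099)(+0.8653) = -0.182.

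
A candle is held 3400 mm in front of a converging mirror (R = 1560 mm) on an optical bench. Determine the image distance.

1010 mm

f = R/2 = 1560/2 = 780.0 mm.
Mirror equation: 1/v = 1/f − 1/u = 1/(780.0) − 1/(3400) = 0.001282 − 0.0002941 = 0.0009879, so v = 1010 mm.
The image is real, inverted and reduced, in front of the mirror.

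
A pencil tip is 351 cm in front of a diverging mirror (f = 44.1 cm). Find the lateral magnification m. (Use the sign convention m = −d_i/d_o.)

For a diverging mirror, f = -44.1 cm.
1/d_i = 1/f − 1/d_o = 1/(-44.10) − 1/(351) = -0.02552, so d_i = -39.18 cm.
m = −d_i/d_o = −(-39.18)/(351) = +0.112.
The image is virtual, upright and reduced, behind the mirror.

m = +0.112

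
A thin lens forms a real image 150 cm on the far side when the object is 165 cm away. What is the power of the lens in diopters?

P = +1.27 D

d_i = +150 cm.
1/f = 1/d_o + 1/d_i = 1/(165) + 1/(150) = 0.01273 cm⁻¹.
f = 78.57 cm = 0.7857 m, so P = 1/f = +1.27 D.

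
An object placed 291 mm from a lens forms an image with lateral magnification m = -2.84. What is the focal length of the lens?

f = 215 mm (converging)

m = −d_i/d_o ⇒ d_i = −m·d_o = −(-2.84)·(291) = 826.4 mm.
1/f = 1/d_o + 1/d_i = 1/(291) + 1/(826.4) = 0.004646, so f = 215 mm.
Since f is positive, the lens is converging.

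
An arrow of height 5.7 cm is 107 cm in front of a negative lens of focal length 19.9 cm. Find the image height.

0.894 cm

For a negative lens, f = -19.9 cm.
1/d_i = 1/f − 1/d_o = 1/(-19.90) − 1/(107) = -0.05960, so d_i = -16.78 cm.
m = −d_i/d_o = +0.1568.
|h_i| = |m|·h_o = 0.1568 × 5.7 = 0.894 cm. The image is virtual, upright and reduced, on the same side as the object.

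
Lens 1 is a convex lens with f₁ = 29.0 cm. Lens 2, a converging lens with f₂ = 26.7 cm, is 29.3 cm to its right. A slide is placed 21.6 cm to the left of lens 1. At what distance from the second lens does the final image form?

Lens 1: 1/d_i1 = 1/f₁ − 1/d_o1 = 1/(29.0) − 1/(21.6) = -0.01181, so d_i1 = -84.65 cm.
The intermediate image is 84.65 cm to the left of lens 1 (virtual), which is 29.3 − (-84.65) = 114.0 cm to the left of lens 2, so d_o2 = +114.0 cm.
Lens 2: 1/d_i2 = 1/f₂ − 1/d_o2 = 1/(26.7) − 1/(114.0) = 0.02868, so d_i2 = 34.9 cm.
The final image is real, 34.9 cm to the right of lens 2 (overall magnification ≈ -1.2).

34.9 cm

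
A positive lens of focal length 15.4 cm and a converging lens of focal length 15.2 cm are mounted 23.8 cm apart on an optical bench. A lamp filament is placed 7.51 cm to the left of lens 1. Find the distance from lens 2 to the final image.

25.1 cm

Lens 1: 1/d_i1 = 1/f₁ − 1/d_o1 = 1/(15.4) − 1/(7.51) = -0.06822, so d_i1 = -14.66 cm.
The intermediate image is 14.66 cm to the left of lens 1 (virtual), which is 23.8 − (-14.66) = 38.46 cm to the left of lens 2, so d_o2 = +38.46 cm.
Lens 2: 1/d_i2 = 1/f₂ − 1/d_o2 = 1/(15.2) − 1/(38.46) = 0.03979, so d_i2 = 25.1 cm.
The final image is real, 25.1 cm to the right of lens 2 (overall magnification ≈ -1.3).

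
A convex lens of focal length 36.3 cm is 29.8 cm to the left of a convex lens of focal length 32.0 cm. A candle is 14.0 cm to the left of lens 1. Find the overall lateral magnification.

m = -2.53

Lens 1: 1/d_i1 = 1/(36.3) − 1/(14.0) = -0.04388, so d_i1 = -22.79 cm; m₁ = −d_i1/d_o1 = +1.628.
d_o2 = 29.8 − (-22.79) = 52.59 cm.
Lens 2: 1/d_i2 = 1/(32.0) − 1/(52.59) = 0.01223, so d_i2 = 81.73 cm; m₂ = −d_i2/d_o2 = -1.554.
m = m₁·m₂ = (+1.628)(-1.554) = -2.53.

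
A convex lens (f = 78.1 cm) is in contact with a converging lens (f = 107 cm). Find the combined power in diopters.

P₁ = 1/f₁ = 1/(0.781 m) = +1.280 D; P₂ = 1/f₂ = 1/(1.07 m) = +0.9346 D.
For thin lenses in contact, P = P₁ + P₂ = (+1.280) + (+0.9346) = +2.21 D.

P = +2.21 D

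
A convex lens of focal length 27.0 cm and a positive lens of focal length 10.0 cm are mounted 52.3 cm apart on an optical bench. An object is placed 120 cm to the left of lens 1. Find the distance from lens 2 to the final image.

23.4 cm

Lens 1: 1/d_i1 = 1/f₁ − 1/d_o1 = 1/(27.0) − 1/(120) = 0.02870, so d_i1 = 34.84 cm.
The intermediate image is 34.84 cm to the right of lens 1, which is 52.3 − (34.84) = 17.46 cm to the left of lens 2, so d_o2 = +17.46 cm.
Lens 2: 1/d_i2 = 1/f₂ − 1/d_o2 = 1/(10.0) − 1/(17.46) = 0.04273, so d_i2 = 23.4 cm.
The final image is real, 23.4 cm to the right of lens 2 (overall magnification ≈ 0.39).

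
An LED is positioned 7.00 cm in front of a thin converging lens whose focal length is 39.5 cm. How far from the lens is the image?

Lens equation: 1/s_i = 1/f − 1/s_o = 1/(39.50) − 1/(7.00) = 0.02532 − 0.1429 = -0.1175, so s_i = -8.51 cm.
The image is virtual, upright and enlarged, on the same side as the object.

8.51 cm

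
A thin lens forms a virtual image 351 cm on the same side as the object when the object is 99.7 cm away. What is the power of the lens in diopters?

Virtual image ⇒ d_i = −351 cm.
1/f = 1/d_o + 1/d_i = 1/(99.7) + 1/(-351) = 0.007181 cm⁻¹.
f = 139.3 cm = 1.393 m, so P = 1/f = +0.718 D.

P = +0.718 D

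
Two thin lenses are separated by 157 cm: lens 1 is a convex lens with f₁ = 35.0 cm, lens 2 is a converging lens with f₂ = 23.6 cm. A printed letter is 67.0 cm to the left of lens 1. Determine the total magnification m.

m = +0.429

Lens 1: 1/d_i1 = 1/(35.0) − 1/(67.0) = 0.01365, so d_i1 = 73.28 cm; m₁ = −d_i1/d_o1 = -1.094.
d_o2 = 157 − (73.28) = 83.72 cm.
Lens 2: 1/d_i2 = 1/(23.6) − 1/(83.72) = 0.03043, so d_i2 = 32.86 cm; m₂ = −d_i2/d_o2 = -0.3925.
m = m₁·m₂ = (-1.094)(-0.3925) = +0.429.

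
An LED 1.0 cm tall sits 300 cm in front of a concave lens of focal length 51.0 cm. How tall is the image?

0.145 cm

For a concave lens, f = -51.0 cm.
1/d_i = 1/f − 1/d_o = 1/(-51.00) − 1/(300) = -0.02294, so d_i = -43.59 cm.
m = −d_i/d_o = +0.1453.
|h_i| = |m|·h_o = 0.1453 × 1.0 = 0.145 cm. The image is virtual, upright and reduced, on the same side as the object.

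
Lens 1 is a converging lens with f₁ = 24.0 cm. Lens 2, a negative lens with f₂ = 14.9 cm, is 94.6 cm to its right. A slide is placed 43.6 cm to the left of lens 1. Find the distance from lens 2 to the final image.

Lens 1: 1/d_i1 = 1/f₁ − 1/d_o1 = 1/(24.0) − 1/(43.6) = 0.01873, so d_i1 = 53.39 cm.
The intermediate image is 53.39 cm to the right of lens 1, which is 94.6 − (53.39) = 41.21 cm to the left of lens 2, so d_o2 = +41.21 cm.
Lens 2 is diverging, so f₂ = −14.9 cm.
Lens 2: 1/d_i2 = 1/f₂ − 1/d_o2 = 1/(-14.9) − 1/(41.21) = -0.09138, so d_i2 = -10.9 cm.
The final image is virtual, 10.9 cm to the left of lens 2 (overall magnification ≈ -0.33).

10.9 cm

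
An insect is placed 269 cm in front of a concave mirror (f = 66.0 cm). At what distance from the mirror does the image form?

Mirror equation: 1/v = 1/f − 1/u = 1/(66.00) − 1/(269) = 0.01515 − 0.003717 = 0.01143, so v = 87.5 cm.
The image is real, inverted and reduced, in front of the mirror.

87.5 cm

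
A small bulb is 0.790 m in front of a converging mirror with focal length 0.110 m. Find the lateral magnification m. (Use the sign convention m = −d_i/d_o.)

m = -0.162

1/d_i = 1/f − 1/d_o = 1/(0.1100) − 1/(0.790) = 7.825, so d_i = 0.1278 m.
m = −d_i/d_o = −(0.1278)/(0.790) = -0.162.
The image is real, inverted and reduced, in front of the mirror.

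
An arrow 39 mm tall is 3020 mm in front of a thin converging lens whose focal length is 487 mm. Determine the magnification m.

m = -0.192

1/d_i = 1/f − 1/d_o = 1/(487.0) − 1/(3020) = 0.001722, so d_i = 580.6 mm.
m = −d_i/d_o = −(580.6)/(3020) = -0.192.
The image is real, inverted and reduced, on the far side of the lens.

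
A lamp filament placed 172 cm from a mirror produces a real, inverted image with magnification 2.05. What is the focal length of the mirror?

f = 116 cm (concave)

m = −d_i/d_o ⇒ d_i = −m·d_o = −(-2.05)·(172) = 352.6 cm.
1/f = 1/d_o + 1/d_i = 1/(172) + 1/(352.6) = 0.008650, so f = 116 cm.
Since f is positive, the mirror is concave.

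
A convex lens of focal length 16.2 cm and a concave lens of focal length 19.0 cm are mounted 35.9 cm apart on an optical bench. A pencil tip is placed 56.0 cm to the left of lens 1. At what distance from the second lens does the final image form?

7.76 cm

Lens 1: 1/d_i1 = 1/f₁ − 1/d_o1 = 1/(16.2) − 1/(56.0) = 0.04387, so d_i1 = 22.79 cm.
The intermediate image is 22.79 cm to the right of lens 1, which is 35.9 − (22.79) = 13.11 cm to the left of lens 2, so d_o2 = +13.11 cm.
Lens 2 is diverging, so f₂ = −19.0 cm.
Lens 2: 1/d_i2 = 1/f₂ − 1/d_o2 = 1/(-19.0) − 1/(13.11) = -0.1289, so d_i2 = -7.76 cm.
The final image is virtual, 7.76 cm to the left of lens 2 (overall magnification ≈ -0.24).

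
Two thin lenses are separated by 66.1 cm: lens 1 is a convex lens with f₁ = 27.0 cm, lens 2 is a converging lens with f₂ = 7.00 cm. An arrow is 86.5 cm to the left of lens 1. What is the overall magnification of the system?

Lens 1: 1/d_i1 = 1/(27.0) − 1/(86.5) = 0.02548, so d_i1 = 39.25 cm; m₁ = −d_i1/d_o1 = -0.4538.
d_o2 = 66.1 − (39.25) = 26.85 cm.
Lens 2: 1/d_i2 = 1/(7.00) − 1/(26.85) = 0.1056, so d_i2 = 9.469 cm; m₂ = −d_i2/d_o2 = -0.3526.
m = m₁·m₂ = (-0.4538)(-0.3526) = +0.160.

m = +0.160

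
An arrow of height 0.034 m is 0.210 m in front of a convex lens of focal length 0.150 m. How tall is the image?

0.0850 m

1/d_i = 1/f − 1/d_o = 1/(0.1500) − 1/(0.210) = 1.905, so d_i = 0.5250 m.
m = −d_i/d_o = -2.500.
|h_i| = |m|·h_o = 2.500 × 0.034 = 0.0850 m. The image is real, inverted and enlarged, on the far side of the lens.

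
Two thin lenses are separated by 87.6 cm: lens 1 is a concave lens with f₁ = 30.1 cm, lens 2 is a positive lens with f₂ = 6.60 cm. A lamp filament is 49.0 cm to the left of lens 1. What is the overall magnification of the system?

m = -0.0252

f₁ = −30.1 cm (diverging).
Lens 1: 1/d_i1 = 1/(-30.1) − 1/(49.0) = -0.05363, so d_i1 = -18.65 cm; m₁ = −d_i1/d_o1 = +0.3806.
d_o2 = 87.6 − (-18.65) = 106.2 cm.
Lens 2: 1/d_i2 = 1/(6.60) − 1/(106.2) = 0.1421, so d_i2 = 7.037 cm; m₂ = −d_i2/d_o2 = -0.06627.
m = m₁·m₂ = (+0.3806)(-0.06627) = -0.0252.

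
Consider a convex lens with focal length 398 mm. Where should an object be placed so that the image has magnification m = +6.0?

m = −d_i/d_o ⇒ d_i = −m·d_o.
1/f = 1/d_o + 1/d_i = 1/d_o − 1/(m·d_o) = (1 − 1/m)/d_o, so d_o = f(1 − 1/m) = (398.0)(1 − 1/(+6.0)) = 332 mm.

332 mm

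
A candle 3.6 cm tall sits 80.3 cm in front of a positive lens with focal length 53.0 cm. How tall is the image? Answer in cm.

6.99 cm

1/d_i = 1/f − 1/d_o = 1/(53.00) − 1/(80.3) = 0.006415, so d_i = 155.9 cm.
m = −d_i/d_o = -1.941.
|h_i| = |m|·h_o = 1.941 × 3.6 = 6.99 cm. The image is real, inverted and enlarged, on the far side of the lens.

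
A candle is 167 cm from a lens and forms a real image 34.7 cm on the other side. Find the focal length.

Real image ⇒ d_i = +34.7 cm.
1/f = 1/d_o + 1/d_i = 1/(167) + 1/(34.7) = 0.03481, so f = 28.7 cm.
Since f is positive, the lens is converging.

f = 28.7 cm (converging)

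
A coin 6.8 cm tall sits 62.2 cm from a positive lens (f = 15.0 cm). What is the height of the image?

2.16 cm

1/d_i = 1/f − 1/d_o = 1/(15.00) − 1/(62.2) = 0.05059, so d_i = 19.77 cm.
m = −d_i/d_o = -0.3178.
|h_i| = |m|·h_o = 0.3178 × 6.8 = 2.16 cm. The image is real, inverted and reduced, on the far side of the lens.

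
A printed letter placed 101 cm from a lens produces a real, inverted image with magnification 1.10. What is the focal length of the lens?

f = 52.9 cm (converging)

m = −d_i/d_o ⇒ d_i = −m·d_o = −(-1.10)·(101) = 111.1 cm.
1/f = 1/d_o + 1/d_i = 1/(101) + 1/(111.1) = 0.01890, so f = 52.9 cm.
Since f is positive, the lens is converging.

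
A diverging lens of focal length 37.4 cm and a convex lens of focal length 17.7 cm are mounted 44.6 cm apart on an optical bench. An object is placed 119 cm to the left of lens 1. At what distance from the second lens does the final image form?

Lens 1 is diverging, so f₁ = −37.4 cm.
Lens 1: 1/d_i1 = 1/f₁ − 1/d_o1 = 1/(-37.4) − 1/(119) = -0.03514, so d_i1 = -28.46 cm.
The intermediate image is 28.46 cm to the left of lens 1 (virtual), which is 44.6 − (-28.46) = 73.06 cm to the left of lens 2, so d_o2 = +73.06 cm.
Lens 2: 1/d_i2 = 1/f₂ − 1/d_o2 = 1/(17.7) − 1/(73.06) = 0.04281, so d_i2 = 23.4 cm.
The final image is real, 23.4 cm to the right of lens 2 (overall magnification ≈ -0.076).

23.4 cm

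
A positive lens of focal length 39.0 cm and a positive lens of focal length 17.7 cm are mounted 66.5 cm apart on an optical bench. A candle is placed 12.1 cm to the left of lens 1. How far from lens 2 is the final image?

Lens 1: 1/d_i1 = 1/f₁ − 1/d_o1 = 1/(39.0) − 1/(12.1) = -0.05700, so d_i1 = -17.54 cm.
The intermediate image is 17.54 cm to the left of lens 1 (virtual), which is 66.5 − (-17.54) = 84.04 cm to the left of lens 2, so d_o2 = +84.04 cm.
Lens 2: 1/d_i2 = 1/f₂ − 1/d_o2 = 1/(17.7) − 1/(84.04) = 0.04460, so d_i2 = 22.4 cm.
The final image is real, 22.4 cm to the right of lens 2 (overall magnification ≈ -0.39).

22.4 cm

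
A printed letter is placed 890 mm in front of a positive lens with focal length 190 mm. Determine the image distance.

Lens equation: 1/v = 1/f − 1/u = 1/(190.0) − 1/(890) = 0.005263 − 0.001124 = 0.004140, so v = 242 mm.
The image is real, inverted and reduced, on the far side of the lens.

242 mm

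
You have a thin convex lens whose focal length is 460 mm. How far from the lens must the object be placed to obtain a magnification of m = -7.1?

525 mm

m = −d_i/d_o ⇒ d_i = −m·d_o.
1/f = 1/d_o + 1/d_i = 1/d_o − 1/(m·d_o) = (1 − 1/m)/d_o, so d_o = f(1 − 1/m) = (460.0)(1 − 1/(-7.1)) = 525 mm.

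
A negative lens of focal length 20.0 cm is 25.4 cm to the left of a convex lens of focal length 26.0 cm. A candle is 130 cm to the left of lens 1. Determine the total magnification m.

f₁ = −20.0 cm (diverging).
Lens 1: 1/d_i1 = 1/(-20.0) − 1/(130) = -0.05769, so d_i1 = -17.33 cm; m₁ = −d_i1/d_o1 = +0.1333.
d_o2 = 25.4 − (-17.33) = 42.73 cm.
Lens 2: 1/d_i2 = 1/(26.0) − 1/(42.73) = 0.01506, so d_i2 = 66.41 cm; m₂ = −d_i2/d_o2 = -1.554.
m = m₁·m₂ = (+0.1333)(-1.554) = -0.207.

m = -0.207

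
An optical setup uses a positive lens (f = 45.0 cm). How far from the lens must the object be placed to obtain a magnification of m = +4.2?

34.3 cm

m = −d_i/d_o ⇒ d_i = −m·d_o.
1/f = 1/d_o + 1/d_i = 1/d_o − 1/(m·d_o) = (1 − 1/m)/d_o, so d_o = f(1 − 1/m) = (45.00)(1 − 1/(+4.2)) = 34.3 cm.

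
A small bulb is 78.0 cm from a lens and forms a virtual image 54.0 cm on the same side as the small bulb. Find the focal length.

Virtual image ⇒ d_i = −54.0 cm.
1/f = 1/d_o + 1/d_i = 1/(78.0) + 1/(-54.0) = -0.005698, so f = -176 cm.
Since f is negative, the lens is diverging.

f = -176 cm (diverging)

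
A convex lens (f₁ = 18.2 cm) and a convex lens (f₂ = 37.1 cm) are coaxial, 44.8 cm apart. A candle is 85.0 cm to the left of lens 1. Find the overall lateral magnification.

m = -0.654

Lens 1: 1/d_i1 = 1/(18.2) − 1/(85.0) = 0.04318, so d_i1 = 23.16 cm; m₁ = −d_i1/d_o1 = -0.2725.
d_o2 = 44.8 − (23.16) = 21.64 cm.
Lens 2: 1/d_i2 = 1/(37.1) − 1/(21.64) = -0.01926, so d_i2 = -51.93 cm; m₂ = −d_i2/d_o2 = +2.400.
m = m₁·m₂ = (-0.2725)(+2.400) = -0.654.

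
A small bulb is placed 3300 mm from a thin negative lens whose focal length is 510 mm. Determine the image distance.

442 mm

For a negative lens, f = -510 mm.
Lens equation: 1/d_i = 1/f − 1/d_o = 1/(-510.0) − 1/(3300) = -0.001961 − 0.0003030 = -0.002264, so d_i = -442 mm.
The image is virtual, upright and reduced, on the same side as the object.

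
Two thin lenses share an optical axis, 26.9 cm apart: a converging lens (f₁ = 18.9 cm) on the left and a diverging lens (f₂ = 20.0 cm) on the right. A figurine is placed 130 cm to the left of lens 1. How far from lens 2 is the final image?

Lens 1: 1/d_i1 = 1/f₁ − 1/d_o1 = 1/(18.9) − 1/(130) = 0.04522, so d_i1 = 22.12 cm.
The intermediate image is 22.12 cm to the right of lens 1, which is 26.9 − (22.12) = 4.780 cm to the left of lens 2, so d_o2 = +4.780 cm.
Lens 2 is diverging, so f₂ = −20.0 cm.
Lens 2: 1/d_i2 = 1/f₂ − 1/d_o2 = 1/(-20.0) − 1/(4.780) = -0.2592, so d_i2 = -3.86 cm.
The final image is virtual, 3.86 cm to the left of lens 2 (overall magnification ≈ -0.14).

3.86 cm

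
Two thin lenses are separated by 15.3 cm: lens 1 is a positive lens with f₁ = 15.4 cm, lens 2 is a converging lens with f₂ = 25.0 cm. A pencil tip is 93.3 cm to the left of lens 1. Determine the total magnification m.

m = -0.176

Lens 1: 1/d_i1 = 1/(15.4) − 1/(93.3) = 0.05422, so d_i1 = 18.44 cm; m₁ = −d_i1/d_o1 = -0.1976.
d_o2 = 15.3 − (18.44) = -3.140 cm (virtual object).
Lens 2: 1/d_i2 = 1/(25.0) − 1/(-3.140) = 0.3585, so d_i2 = 2.790 cm; m₂ = −d_i2/d_o2 = +0.8884.
m = m₁·m₂ = (-0.1976)(+0.8884) = -0.176.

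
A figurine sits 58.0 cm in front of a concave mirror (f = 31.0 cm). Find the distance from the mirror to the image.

66.6 cm

Mirror equation: 1/q = 1/f − 1/p = 1/(31.00) − 1/(58.0) = 0.03226 − 0.01724 = 0.01502, so q = 66.6 cm.
The image is real, inverted and enlarged, in front of the mirror.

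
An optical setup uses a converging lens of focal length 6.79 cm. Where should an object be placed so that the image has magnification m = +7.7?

m = −d_i/d_o ⇒ d_i = −m·d_o.
1/f = 1/d_o + 1/d_i = 1/d_o − 1/(m·d_o) = (1 − 1/m)/d_o, so d_o = f(1 − 1/m) = (6.790)(1 − 1/(+7.7)) = 5.91 cm.

5.91 cm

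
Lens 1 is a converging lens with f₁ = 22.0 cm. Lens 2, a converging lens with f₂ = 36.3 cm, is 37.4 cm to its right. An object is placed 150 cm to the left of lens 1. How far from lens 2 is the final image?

17.1 cm

Lens 1: 1/d_i1 = 1/f₁ − 1/d_o1 = 1/(22.0) − 1/(150) = 0.03879, so d_i1 = 25.78 cm.
The intermediate image is 25.78 cm to the right of lens 1, which is 37.4 − (25.78) = 11.62 cm to the left of lens 2, so d_o2 = +11.62 cm.
Lens 2: 1/d_i2 = 1/f₂ − 1/d_o2 = 1/(36.3) − 1/(11.62) = -0.05851, so d_i2 = -17.1 cm.
The final image is virtual, 17.1 cm to the left of lens 2 (overall magnification ≈ -0.25).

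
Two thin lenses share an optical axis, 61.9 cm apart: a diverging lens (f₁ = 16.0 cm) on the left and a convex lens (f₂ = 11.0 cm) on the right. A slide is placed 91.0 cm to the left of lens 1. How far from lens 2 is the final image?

Lens 1 is diverging, so f₁ = −16.0 cm.
Lens 1: 1/d_i1 = 1/f₁ − 1/d_o1 = 1/(-16.0) − 1/(91.0) = -0.07349, so d_i1 = -13.61 cm.
The intermediate image is 13.61 cm to the left of lens 1 (virtual), which is 61.9 − (-13.61) = 75.51 cm to the left of lens 2, so d_o2 = +75.51 cm.
Lens 2: 1/d_i2 = 1/f₂ − 1/d_o2 = 1/(11.0) − 1/(75.51) = 0.07767, so d_i2 = 12.9 cm.
The final image is real, 12.9 cm to the right of lens 2 (overall magnification ≈ -0.025).

12.9 cm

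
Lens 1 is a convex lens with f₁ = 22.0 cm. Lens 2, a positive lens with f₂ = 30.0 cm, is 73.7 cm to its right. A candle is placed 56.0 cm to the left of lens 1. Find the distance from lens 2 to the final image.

151 cm

Lens 1: 1/d_i1 = 1/f₁ − 1/d_o1 = 1/(22.0) − 1/(56.0) = 0.02760, so d_i1 = 36.24 cm.
The intermediate image is 36.24 cm to the right of lens 1, which is 73.7 − (36.24) = 37.46 cm to the left of lens 2, so d_o2 = +37.46 cm.
Lens 2: 1/d_i2 = 1/f₂ − 1/d_o2 = 1/(30.0) − 1/(37.46) = 0.006638, so d_i2 = 151 cm.
The final image is real, 151 cm to the right of lens 2 (overall magnification ≈ 2.6).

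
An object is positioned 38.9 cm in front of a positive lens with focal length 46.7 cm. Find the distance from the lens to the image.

Thin-lens equation: 1/v = 1/f − 1/u = 1/(46.70) − 1/(38.9) = 0.02141 − 0.02571 = -0.004294, so v = -233 cm.
The image is virtual, upright and enlarged, on the same side as the object.

233 cm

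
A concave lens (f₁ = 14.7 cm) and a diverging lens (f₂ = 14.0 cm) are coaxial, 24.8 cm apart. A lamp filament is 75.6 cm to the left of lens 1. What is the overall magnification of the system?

f₁ = −14.7 cm (diverging).
Lens 1: 1/d_i1 = 1/(-14.7) − 1/(75.6) = -0.08125, so d_i1 = -12.31 cm; m₁ = −d_i1/d_o1 = +0.1628.
d_o2 = 24.8 − (-12.31) = 37.11 cm.
f₂ = −14.0 cm (diverging).
Lens 2: 1/d_i2 = 1/(-14.0) − 1/(37.11) = -0.09838, so d_i2 = -10.17 cm; m₂ = −d_i2/d_o2 = +0.2739.
m = m₁·m₂ = (+0.1628)(+0.2739) = +0.0446.

m = +0.0446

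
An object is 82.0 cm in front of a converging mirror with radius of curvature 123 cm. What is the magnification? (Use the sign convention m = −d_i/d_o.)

m = -3.00

f = R/2 = 123/2 = 61.50 cm.
1/d_i = 1/f − 1/d_o = 1/(61.50) − 1/(82.0) = 0.004065, so d_i = 246.0 cm.
m = −d_i/d_o = −(246.0)/(82.0) = -3.00.
The image is real, inverted and enlarged, in front of the mirror.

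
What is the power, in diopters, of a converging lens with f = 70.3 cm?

f = 70.3 cm = 0.703 m.
P = 1/f = 1/(0.703 m) = +1.42 D.

P = +1.42 D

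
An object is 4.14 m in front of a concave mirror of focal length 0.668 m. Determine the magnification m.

m = -0.192

1/d_i = 1/f − 1/d_o = 1/(0.6680) − 1/(4.14) = 1.255, so d_i = 0.7965 m.
m = −d_i/d_o = −(0.7965)/(4.14) = -0.192.
The image is real, inverted and reduced, in front of the mirror.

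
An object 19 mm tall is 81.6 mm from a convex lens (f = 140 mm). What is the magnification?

m = +2.40

1/d_i = 1/f − 1/d_o = 1/(140.0) − 1/(81.6) = -0.005112, so d_i = -195.6 mm.
m = −d_i/d_o = −(-195.6)/(81.6) = +2.40.
The image is virtual, upright and enlarged, on the same side as the object.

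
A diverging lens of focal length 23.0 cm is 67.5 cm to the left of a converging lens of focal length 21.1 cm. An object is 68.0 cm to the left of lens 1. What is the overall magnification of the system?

m = -0.0839

f₁ = −23.0 cm (diverging).
Lens 1: 1/d_i1 = 1/(-23.0) − 1/(68.0) = -0.05818, so d_i1 = -17.19 cm; m₁ = −d_i1/d_o1 = +0.2528.
d_o2 = 67.5 − (-17.19) = 84.69 cm.
Lens 2: 1/d_i2 = 1/(21.1) − 1/(84.69) = 0.03559, so d_i2 = 28.10 cm; m₂ = −d_i2/d_o2 = -0.3318.
m = m₁·m₂ = (+0.2528)(-0.3318) = -0.0839.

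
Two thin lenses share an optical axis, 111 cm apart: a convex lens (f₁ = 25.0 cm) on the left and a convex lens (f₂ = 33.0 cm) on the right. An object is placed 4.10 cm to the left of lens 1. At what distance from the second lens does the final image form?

46.1 cm

Lens 1: 1/d_i1 = 1/f₁ − 1/d_o1 = 1/(25.0) − 1/(4.10) = -0.2039, so d_i1 = -4.904 cm.
The intermediate image is 4.904 cm to the left of lens 1 (virtual), which is 111 − (-4.904) = 115.9 cm to the left of lens 2, so d_o2 = +115.9 cm.
Lens 2: 1/d_i2 = 1/f₂ − 1/d_o2 = 1/(33.0) − 1/(115.9) = 0.02167, so d_i2 = 46.1 cm.
The final image is real, 46.1 cm to the right of lens 2 (overall magnification ≈ -0.48).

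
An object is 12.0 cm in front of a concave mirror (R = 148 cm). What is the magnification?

m = +1.19

f = R/2 = 148/2 = 74.00 cm.
1/d_i = 1/f − 1/d_o = 1/(74.00) − 1/(12.0) = -0.06982, so d_i = -14.32 cm.
m = −d_i/d_o = −(-14.32)/(12.0) = +1.19.
The image is virtual, upright and enlarged, behind the mirror.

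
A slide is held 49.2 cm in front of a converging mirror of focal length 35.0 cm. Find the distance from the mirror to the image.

Mirror equation: 1/v = 1/f − 1/u = 1/(35.00) − 1/(49.2) = 0.02857 − 0.02033 = 0.008246, so v = 121 cm.
The image is real, inverted and enlarged, in front of the mirror.

121 cm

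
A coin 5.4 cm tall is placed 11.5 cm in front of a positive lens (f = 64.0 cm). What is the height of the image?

1/d_i = 1/f − 1/d_o = 1/(64.00) − 1/(11.5) = -0.07133, so d_i = -14.02 cm.
m = −d_i/d_o = +1.219.
|h_i| = |m|·h_o = 1.219 × 5.4 = 6.58 cm. The image is virtual, upright and enlarged, on the same side as the object.

6.58 cm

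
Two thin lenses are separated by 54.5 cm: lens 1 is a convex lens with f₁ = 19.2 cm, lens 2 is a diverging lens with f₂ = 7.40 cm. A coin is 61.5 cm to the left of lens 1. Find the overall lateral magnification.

Lens 1: 1/d_i1 = 1/(19.2) − 1/(61.5) = 0.03582, so d_i1 = 27.91 cm; m₁ = −d_i1/d_o1 = -0.4538.
d_o2 = 54.5 − (27.91) = 26.59 cm.
f₂ = −7.40 cm (diverging).
Lens 2: 1/d_i2 = 1/(-7.40) − 1/(26.59) = -0.1727, so d_i2 = -5.789 cm; m₂ = −d_i2/d_o2 = +0.2177.
m = m₁·m₂ = (-0.4538)(+0.2177) = -0.0988.

m = -0.0988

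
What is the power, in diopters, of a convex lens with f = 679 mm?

f = 67.9 cm = 0.679 m.
P = 1/f = 1/(0.679 m) = +1.47 D.

P = +1.47 D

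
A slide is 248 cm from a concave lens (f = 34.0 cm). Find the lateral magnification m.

For a concave lens, f = -34.0 cm.
1/d_i = 1/f − 1/d_o = 1/(-34.00) − 1/(248) = -0.03344, so d_i = -29.90 cm.
m = −d_i/d_o = −(-29.90)/(248) = +0.121.
The image is virtual, upright and reduced, on the same side as the object.

m = +0.121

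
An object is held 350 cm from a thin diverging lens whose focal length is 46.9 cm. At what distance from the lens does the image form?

For a diverging lens, f = -46.9 cm.
Thin-lens equation: 1/s_i = 1/f − 1/s_o = 1/(-46.90) − 1/(350) = -0.02132 − 0.002857 = -0.02418, so s_i = -41.4 cm.
The image is virtual, upright and reduced, on the same side as the object.

41.4 cm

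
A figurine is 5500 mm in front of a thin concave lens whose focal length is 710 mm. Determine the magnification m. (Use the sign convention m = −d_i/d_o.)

For a concave lens, f = -710 mm.
1/d_i = 1/f − 1/d_o = 1/(-710.0) − 1/(5500) = -0.001590, so d_i = -628.8 mm.
m = −d_i/d_o = −(-628.8)/(5500) = +0.114.
The image is virtual, upright and reduced, on the same side as the object.

m = +0.114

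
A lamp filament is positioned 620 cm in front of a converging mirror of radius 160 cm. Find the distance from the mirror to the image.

91.9 cm

f = R/2 = 160/2 = 80.00 cm.
Mirror equation: 1/v = 1/f − 1/u = 1/(80.00) − 1/(620) = 0.01250 − 0.001613 = 0.01089, so v = 91.9 cm.
The image is real, inverted and reduced, in front of the mirror.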